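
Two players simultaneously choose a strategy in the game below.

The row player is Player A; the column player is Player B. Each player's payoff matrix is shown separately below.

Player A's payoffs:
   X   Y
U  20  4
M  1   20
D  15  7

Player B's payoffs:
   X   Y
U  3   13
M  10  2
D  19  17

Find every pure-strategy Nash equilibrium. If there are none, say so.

No pure-strategy Nash equilibrium.

(U, X): Player B can switch to Y (3 → 13). Not NE.
(U, Y): Player A can switch to M (4 → 20). Not NE.
(M, X): Player A can switch to U (1 → 20). Not NE.
(M, Y): Player B can switch to X (2 → 10). Not NE.
(D, X): Player A can switch to U (15 → 20). Not NE.
(D, Y): Player A can switch to M (7 → 20). Not NE.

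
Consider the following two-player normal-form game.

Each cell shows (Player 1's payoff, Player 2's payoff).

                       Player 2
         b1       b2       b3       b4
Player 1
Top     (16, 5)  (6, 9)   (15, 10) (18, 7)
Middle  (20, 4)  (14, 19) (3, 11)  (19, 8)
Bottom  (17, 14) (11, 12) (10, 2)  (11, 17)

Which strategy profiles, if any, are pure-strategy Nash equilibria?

(Top, b1): Player 1 can switch to Middle (16 → 20). Not NE.
(Top, b2): Player 1 can switch to Middle (6 → 14). Not NE.
(Top, b3): Player 1 gets 15, best alternative 10; Player 2 gets 10, best alternative 9. No profitable deviation — NE.
(Top, b4): Player 1 can switch to Middle (18 → 19). Not NE.
(Middle, b1): Player 2 can switch to b2 (4 → 19). Not NE.
(Middle, b2): Player 1 gets 14, best alternative 11; Player 2 gets 19, best alternative 11. No profitable deviation — NE.
(Middle, b3): Player 1 can switch to Top (3 → 15). Not NE.
(Middle, b4): Player 2 can switch to b2 (8 → 19). Not NE.
(Bottom, b1): Player 1 can switch to Middle (17 → 20). Not NE.
(Bottom, b2): Player 1 can switch to Middle (11 → 14). Not NE.
(Bottom, b3): Player 1 can switch to Top (10 → 15). Not NE.
(Bottom, b4): Player 1 can switch to Top (11 → 18). Not NE.

(Top, b3) and (Middle, b2)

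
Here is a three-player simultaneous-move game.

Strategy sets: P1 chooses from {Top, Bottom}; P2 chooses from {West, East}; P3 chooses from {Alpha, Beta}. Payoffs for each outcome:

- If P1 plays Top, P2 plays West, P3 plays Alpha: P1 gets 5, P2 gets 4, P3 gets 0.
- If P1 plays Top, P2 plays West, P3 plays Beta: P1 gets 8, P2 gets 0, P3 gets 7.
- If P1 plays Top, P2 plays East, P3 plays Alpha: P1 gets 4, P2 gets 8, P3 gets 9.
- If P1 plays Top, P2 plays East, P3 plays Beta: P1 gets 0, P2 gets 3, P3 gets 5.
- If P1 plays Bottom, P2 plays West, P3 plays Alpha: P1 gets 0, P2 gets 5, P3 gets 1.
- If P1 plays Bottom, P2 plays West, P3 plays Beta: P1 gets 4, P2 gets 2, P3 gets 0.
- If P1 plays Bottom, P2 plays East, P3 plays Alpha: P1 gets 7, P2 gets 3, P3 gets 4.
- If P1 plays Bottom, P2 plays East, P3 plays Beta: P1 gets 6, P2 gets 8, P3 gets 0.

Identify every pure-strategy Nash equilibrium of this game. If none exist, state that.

Check each profile: it is a Nash equilibrium iff no player can strictly gain by switching unilaterally.
(Top, West, Alpha): P2 can switch to East (4 → 8). Not NE.
(Top, West, Beta): P2 can switch to East (0 → 3). Not NE.
(Top, East, Alpha): P1 can switch to Bottom (4 → 7). Not NE.
(Top, East, Beta): P1 can switch to Bottom (0 → 6). Not NE.
(Bottom, West, Alpha): P1 can switch to Top (0 → 5). Not NE.
(Bottom, West, Beta): P1 can switch to Top (4 → 8). Not NE.
(Bottom, East, Alpha): P2 can switch to West (3 → 5). Not NE.
(Bottom, East, Beta): P3 can switch to Alpha (0 → 4). Not NE.

This game has no pure Nash equilibrium.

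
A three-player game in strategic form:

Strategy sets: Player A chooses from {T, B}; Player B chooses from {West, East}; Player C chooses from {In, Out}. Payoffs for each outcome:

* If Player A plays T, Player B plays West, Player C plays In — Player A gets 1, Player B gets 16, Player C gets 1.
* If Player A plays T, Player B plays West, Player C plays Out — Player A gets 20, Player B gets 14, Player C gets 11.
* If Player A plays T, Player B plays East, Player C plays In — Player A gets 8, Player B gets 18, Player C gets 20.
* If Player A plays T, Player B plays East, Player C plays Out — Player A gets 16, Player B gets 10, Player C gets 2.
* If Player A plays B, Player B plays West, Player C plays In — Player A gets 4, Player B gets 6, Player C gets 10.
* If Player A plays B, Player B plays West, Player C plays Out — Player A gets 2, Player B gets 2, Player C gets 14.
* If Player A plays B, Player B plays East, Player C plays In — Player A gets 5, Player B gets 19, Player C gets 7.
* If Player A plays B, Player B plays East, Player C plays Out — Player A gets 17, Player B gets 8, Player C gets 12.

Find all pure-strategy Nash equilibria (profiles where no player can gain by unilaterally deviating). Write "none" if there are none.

(T, West, Out); (T, East, In); (B, East, Out)

For each strategy profile, look for a profitable unilateral deviation.
(T, West, In): Player A can switch to B (1 → 4). Not NE.
(T, West, Out): Player A gets 20, best alternative 2; Player B gets 14, best alternative 10; Player C gets 11, best alternative 1. No profitable deviation — NE.
(T, East, In): Player A gets 8, best alternative 5; Player B gets 18, best alternative 16; Player C gets 20, best alternative 2. No profitable deviation — NE.
(T, East, Out): Player A can switch to B (16 → 17). Not NE.
(B, West, In): Player B can switch to East (6 → 19). Not NE.
(B, West, Out): Player A can switch to T (2 → 20). Not NE.
(B, East, In): Player A can switch to T (5 → 8). Not NE.
(B, East, Out): Player A gets 17, best alternative 16; Player B gets 8, best alternative 2; Player C gets 12, best alternative 7. No profitable deviation — NE.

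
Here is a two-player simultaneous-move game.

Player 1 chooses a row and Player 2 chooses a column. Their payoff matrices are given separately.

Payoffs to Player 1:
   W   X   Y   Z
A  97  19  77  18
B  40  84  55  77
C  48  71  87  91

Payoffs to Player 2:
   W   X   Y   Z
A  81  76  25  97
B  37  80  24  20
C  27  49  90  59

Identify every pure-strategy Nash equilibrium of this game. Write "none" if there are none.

Pure-strategy Nash equilibria: (B, X); (C, Y)

(A, W): Player 2 can switch to Z (81 → 97). Not NE.
(A, X): Player 1 can switch to B (19 → 84). Not NE.
(A, Y): Player 1 can switch to C (77 → 87). Not NE.
(A, Z): Player 1 can switch to B (18 → 77). Not NE.
(B, W): Player 1 can switch to A (40 → 97). Not NE.
(B, X): Player 1 gets 84, best alternative 71; Player 2 gets 80, best alternative 37. No profitable deviation — NE.
(B, Y): Player 1 can switch to A (55 → 77). Not NE.
(B, Z): Player 1 can switch to C (77 → 91). Not NE.
(C, W): Player 1 can switch to A (48 → 97). Not NE.
(C, Y): Player 1 gets 87, best alternative 77; Player 2 gets 90, best alternative 59. No profitable deviation — NE.
(The remaining 2 profiles each have a profitable deviation by the same check.)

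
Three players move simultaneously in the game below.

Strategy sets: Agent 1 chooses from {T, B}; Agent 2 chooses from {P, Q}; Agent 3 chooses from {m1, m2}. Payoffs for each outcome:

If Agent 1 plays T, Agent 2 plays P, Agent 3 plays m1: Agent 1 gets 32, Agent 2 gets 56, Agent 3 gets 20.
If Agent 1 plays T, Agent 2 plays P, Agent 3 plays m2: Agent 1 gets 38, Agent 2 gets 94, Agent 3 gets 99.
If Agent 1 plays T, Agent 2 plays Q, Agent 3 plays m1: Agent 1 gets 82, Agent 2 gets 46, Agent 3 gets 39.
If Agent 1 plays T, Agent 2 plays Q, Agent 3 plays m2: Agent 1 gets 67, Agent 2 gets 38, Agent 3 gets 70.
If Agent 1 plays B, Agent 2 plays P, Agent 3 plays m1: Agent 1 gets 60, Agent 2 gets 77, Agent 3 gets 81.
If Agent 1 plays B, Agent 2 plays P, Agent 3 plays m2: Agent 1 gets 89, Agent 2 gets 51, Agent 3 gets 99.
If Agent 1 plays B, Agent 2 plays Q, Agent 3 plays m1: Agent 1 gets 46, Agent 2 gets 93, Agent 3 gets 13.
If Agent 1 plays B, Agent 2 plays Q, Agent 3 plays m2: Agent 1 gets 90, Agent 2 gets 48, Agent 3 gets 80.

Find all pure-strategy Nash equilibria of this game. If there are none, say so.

Mark each player's best response to every combination of opponents' strategies; a profile where every player is best-responding is a pure Nash equilibrium.
Agent 1 against (P, m1): payoffs 32, 60 → best response B.
Agent 1 against (P, m2): payoffs 38, 89 → best response B.
Agent 1 against (Q, m1): payoffs 82, 46 → best response T.
Agent 1 against (Q, m2): payoffs 67, 90 → best response B.
Agent 2 against (T, m1): payoffs 56, 46 → best response P.
Agent 2 against (T, m2): payoffs 94, 38 → best response P.
Agent 2 against (B, m1): payoffs 77, 93 → best response Q.
Agent 2 against (B, m2): payoffs 51, 48 → best response P.
Agent 3 against (T, P): payoffs 20, 99 → best response m2.
Agent 3 against (T, Q): payoffs 39, 70 → best response m2.
Agent 3 against (B, P): payoffs 81, 99 → best response m2.
Agent 3 against (B, Q): payoffs 13, 80 → best response m2.
Mutual best responses: (B, P, m2).

The unique pure-strategy Nash equilibrium is (B, P, m2).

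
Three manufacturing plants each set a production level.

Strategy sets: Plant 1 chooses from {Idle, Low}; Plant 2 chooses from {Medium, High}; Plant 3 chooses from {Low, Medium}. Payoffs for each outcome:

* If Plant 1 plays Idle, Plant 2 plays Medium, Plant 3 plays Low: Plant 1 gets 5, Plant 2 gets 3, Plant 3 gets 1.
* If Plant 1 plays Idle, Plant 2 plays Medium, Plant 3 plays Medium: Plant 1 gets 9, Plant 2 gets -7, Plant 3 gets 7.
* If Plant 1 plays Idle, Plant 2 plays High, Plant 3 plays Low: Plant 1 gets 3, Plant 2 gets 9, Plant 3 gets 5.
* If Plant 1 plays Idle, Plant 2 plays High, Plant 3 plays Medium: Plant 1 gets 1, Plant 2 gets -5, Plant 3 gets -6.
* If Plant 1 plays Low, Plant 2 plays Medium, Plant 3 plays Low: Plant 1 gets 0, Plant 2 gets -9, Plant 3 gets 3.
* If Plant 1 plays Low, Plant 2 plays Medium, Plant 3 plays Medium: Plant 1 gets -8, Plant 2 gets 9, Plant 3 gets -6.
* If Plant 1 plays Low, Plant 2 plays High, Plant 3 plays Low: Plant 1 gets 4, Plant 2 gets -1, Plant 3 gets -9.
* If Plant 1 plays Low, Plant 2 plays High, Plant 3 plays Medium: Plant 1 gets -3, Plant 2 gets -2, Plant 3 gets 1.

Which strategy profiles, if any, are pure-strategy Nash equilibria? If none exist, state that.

none

Plant 1 against (Medium, Low): payoffs 5, 0 → best response Idle.
Plant 1 against (Medium, Medium): payoffs 9, -8 → best response Idle.
Plant 1 against (High, Low): payoffs 3, 4 → best response Low.
Plant 1 against (High, Medium): payoffs 1, -3 → best response Idle.
Plant 2 against (Idle, Low): payoffs 3, 9 → best response High.
Plant 2 against (Idle, Medium): payoffs -7, -5 → best response High.
Plant 2 against (Low, Low): payoffs -9, -1 → best response High.
Plant 2 against (Low, Medium): payoffs 9, -2 → best response Medium.
Plant 3 against (Idle, Medium): payoffs 1, 7 → best response Medium.
Plant 3 against (Idle, High): payoffs 5, -6 → best response Low.
Plant 3 against (Low, Medium): payoffs 3, -6 → best response Low.
Plant 3 against (Low, High): payoffs -9, 1 → best response Medium.
No profile is a mutual best response for all players.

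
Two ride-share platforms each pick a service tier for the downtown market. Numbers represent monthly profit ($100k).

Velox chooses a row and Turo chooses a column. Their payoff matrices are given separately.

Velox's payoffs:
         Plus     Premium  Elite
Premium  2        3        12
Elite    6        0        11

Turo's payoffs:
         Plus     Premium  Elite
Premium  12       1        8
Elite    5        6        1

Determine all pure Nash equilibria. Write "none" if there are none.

none

Velox against Plus: payoffs 2, 6 → best response Elite.
Velox against Premium: payoffs 3, 0 → best response Premium.
Velox against Elite: payoffs 12, 11 → best response Premium.
Turo against Premium: payoffs 12, 1, 8 → best response Plus.
Turo against Elite: payoffs 5, 6, 1 → best response Premium.
No profile is a mutual best response for all players.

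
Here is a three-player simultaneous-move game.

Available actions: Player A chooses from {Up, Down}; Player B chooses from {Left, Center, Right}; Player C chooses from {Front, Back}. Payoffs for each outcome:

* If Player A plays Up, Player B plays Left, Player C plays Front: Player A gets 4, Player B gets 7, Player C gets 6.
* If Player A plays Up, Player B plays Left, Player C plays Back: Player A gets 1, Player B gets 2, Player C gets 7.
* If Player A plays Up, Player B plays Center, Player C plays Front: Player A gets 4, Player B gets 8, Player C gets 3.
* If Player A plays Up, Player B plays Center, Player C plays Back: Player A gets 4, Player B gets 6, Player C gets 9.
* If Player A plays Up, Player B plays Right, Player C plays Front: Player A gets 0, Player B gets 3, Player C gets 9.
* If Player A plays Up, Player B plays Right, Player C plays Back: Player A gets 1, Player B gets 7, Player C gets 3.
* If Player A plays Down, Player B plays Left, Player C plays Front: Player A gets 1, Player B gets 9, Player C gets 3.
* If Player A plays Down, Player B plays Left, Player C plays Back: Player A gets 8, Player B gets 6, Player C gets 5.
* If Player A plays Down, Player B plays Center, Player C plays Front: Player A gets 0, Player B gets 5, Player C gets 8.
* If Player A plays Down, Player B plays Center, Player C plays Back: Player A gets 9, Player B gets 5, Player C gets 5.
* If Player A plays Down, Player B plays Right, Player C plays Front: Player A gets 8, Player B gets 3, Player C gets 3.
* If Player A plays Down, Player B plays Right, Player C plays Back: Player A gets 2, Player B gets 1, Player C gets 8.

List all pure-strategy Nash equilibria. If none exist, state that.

(Down, Left, Back)

Mark each player's best response to every combination of opponents' strategies; a profile where every player is best-responding is a pure Nash equilibrium.
Player A against (Left, Front): payoffs 4, 1 → best response Up.
Player A against (Left, Back): payoffs 1, 8 → best response Down.
Player A against (Center, Front): payoffs 4, 0 → best response Up.
Player A against (Center, Back): payoffs 4, 9 → best response Down.
Player A against (Right, Front): payoffs 0, 8 → best response Down.
Player A against (Right, Back): payoffs 1, 2 → best response Down.
Player B against (Up, Front): payoffs 7, 8, 3 → best response Center.
Player B against (Up, Back): payoffs 2, 6, 7 → best response Right.
Player B against (Down, Front): payoffs 9, 5, 3 → best response Left.
Player B against (Down, Back): payoffs 6, 5, 1 → best response Left.
Player C against (Up, Left): payoffs 6, 7 → best response Back.
Player C against (Up, Center): payoffs 3, 9 → best response Back.
Player C against (Up, Right): payoffs 9, 3 → best response Front.
Player C against (Down, Left): payoffs 3, 5 → best response Back.
Player C against (Down, Center): payoffs 8, 5 → best response Front.
Player C against (Down, Right): payoffs 3, 8 → best response Back.
Mutual best responses: (Down, Left, Back).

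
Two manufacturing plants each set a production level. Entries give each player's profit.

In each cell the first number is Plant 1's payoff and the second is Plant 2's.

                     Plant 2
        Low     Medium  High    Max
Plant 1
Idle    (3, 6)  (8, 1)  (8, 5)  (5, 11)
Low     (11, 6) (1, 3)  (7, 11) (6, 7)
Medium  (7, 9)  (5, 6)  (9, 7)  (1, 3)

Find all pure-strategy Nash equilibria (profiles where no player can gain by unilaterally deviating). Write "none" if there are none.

(Idle, Low): Plant 1 can switch to Low (3 → 11). Not NE.
(Idle, Medium): Plant 2 can switch to Low (1 → 6). Not NE.
(Idle, High): Plant 1 can switch to Medium (8 → 9). Not NE.
(Idle, Max): Plant 1 can switch to Low (5 → 6). Not NE.
(Low, Low): Plant 2 can switch to High (6 → 11). Not NE.
(Low, Medium): Plant 1 can switch to Idle (1 → 8). Not NE.
(Low, High): Plant 1 can switch to Idle (7 → 8). Not NE.
(Low, Max): Plant 2 can switch to High (7 → 11). Not NE.
(Medium, Low): Plant 1 can switch to Low (7 → 11). Not NE.
(Medium, Medium): Plant 1 can switch to Idle (5 → 8). Not NE.
(Medium, High): Plant 2 can switch to Low (7 → 9). Not NE.
(Medium, Max): Plant 1 can switch to Idle (1 → 5). Not NE.

No pure-strategy Nash equilibrium.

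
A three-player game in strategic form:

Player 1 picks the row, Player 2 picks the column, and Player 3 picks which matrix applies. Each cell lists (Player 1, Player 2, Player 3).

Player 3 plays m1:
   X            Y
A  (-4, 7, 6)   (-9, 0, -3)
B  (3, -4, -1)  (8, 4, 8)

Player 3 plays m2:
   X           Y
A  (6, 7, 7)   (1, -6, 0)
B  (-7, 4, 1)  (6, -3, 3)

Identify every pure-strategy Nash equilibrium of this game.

(A, X, m1): Player 1 can switch to B (-4 → 3). Not NE.
(A, X, m2): Player 1 gets 6, best alternative -7; Player 2 gets 7, best alternative -6; Player 3 gets 7, best alternative 6. No profitable deviation — NE.
(A, Y, m1): Player 1 can switch to B (-9 → 8). Not NE.
(A, Y, m2): Player 1 can switch to B (1 → 6). Not NE.
(B, X, m1): Player 2 can switch to Y (-4 → 4). Not NE.
(B, X, m2): Player 1 can switch to A (-7 → 6). Not NE.
(B, Y, m1): Player 1 gets 8, best alternative -9; Player 2 gets 4, best alternative -4; Player 3 gets 8, best alternative 3. No profitable deviation — NE.
(B, Y, m2): Player 2 can switch to X (-3 → 4). Not NE.

The pure Nash equilibria are (A, X, m2); (B, Y, m1).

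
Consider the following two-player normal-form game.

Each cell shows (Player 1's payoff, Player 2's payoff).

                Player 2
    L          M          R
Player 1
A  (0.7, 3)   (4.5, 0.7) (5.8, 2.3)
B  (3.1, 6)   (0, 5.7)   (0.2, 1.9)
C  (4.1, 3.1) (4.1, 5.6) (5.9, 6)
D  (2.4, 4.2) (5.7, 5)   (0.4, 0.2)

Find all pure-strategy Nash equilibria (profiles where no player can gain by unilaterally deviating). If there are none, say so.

(C, R), (D, M)

Player 1 against L: payoffs 0.7, 3.1, 4.1, 2.4 → best response C.
Player 1 against M: payoffs 4.5, 0, 4.1, 5.7 → best response D.
Player 1 against R: payoffs 5.8, 0.2, 5.9, 0.4 → best response C.
Player 2 against A: payoffs 3, 0.7, 2.3 → best response L.
Player 2 against B: payoffs 6, 5.7, 1.9 → best response L.
Player 2 against C: payoffs 3.1, 5.6, 6 → best response R.
Player 2 against D: payoffs 4.2, 5, 0.2 → best response M.
Mutual best responses: (C, R); (D, M).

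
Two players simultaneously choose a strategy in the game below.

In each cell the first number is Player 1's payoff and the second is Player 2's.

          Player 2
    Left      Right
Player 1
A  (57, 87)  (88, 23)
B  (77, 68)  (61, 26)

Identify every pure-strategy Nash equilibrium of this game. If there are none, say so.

Player 1 against Left: payoffs 57, 77 → best response B.
Player 1 against Right: payoffs 88, 61 → best response A.
Player 2 against A: payoffs 87, 23 → best response Left.
Player 2 against B: payoffs 68, 26 → best response Left.
Mutual best responses: (B, Left).

Pure NE: (B, Left)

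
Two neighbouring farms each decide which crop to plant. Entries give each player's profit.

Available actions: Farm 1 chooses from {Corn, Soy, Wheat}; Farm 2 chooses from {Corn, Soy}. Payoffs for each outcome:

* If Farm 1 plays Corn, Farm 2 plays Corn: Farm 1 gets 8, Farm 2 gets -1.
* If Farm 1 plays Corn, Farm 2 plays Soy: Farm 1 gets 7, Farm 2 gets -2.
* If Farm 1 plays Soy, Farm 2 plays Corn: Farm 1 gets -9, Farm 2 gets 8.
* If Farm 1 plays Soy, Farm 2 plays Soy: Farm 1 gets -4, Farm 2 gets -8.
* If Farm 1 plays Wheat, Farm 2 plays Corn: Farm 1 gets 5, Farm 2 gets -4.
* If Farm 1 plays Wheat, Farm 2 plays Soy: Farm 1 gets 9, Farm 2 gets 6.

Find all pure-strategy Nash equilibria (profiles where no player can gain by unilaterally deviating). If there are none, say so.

(Corn, Corn) and (Wheat, Soy)

Farm 1 against Corn: payoffs 8, -9, 5 → best response Corn.
Farm 1 against Soy: payoffs 7, -4, 9 → best response Wheat.
Farm 2 against Corn: payoffs -1, -2 → best response Corn.
Farm 2 against Soy: payoffs 8, -8 → best response Corn.
Farm 2 against Wheat: payoffs -4, 6 → best response Soy.
Mutual best responses: (Corn, Corn); (Wheat, Soy).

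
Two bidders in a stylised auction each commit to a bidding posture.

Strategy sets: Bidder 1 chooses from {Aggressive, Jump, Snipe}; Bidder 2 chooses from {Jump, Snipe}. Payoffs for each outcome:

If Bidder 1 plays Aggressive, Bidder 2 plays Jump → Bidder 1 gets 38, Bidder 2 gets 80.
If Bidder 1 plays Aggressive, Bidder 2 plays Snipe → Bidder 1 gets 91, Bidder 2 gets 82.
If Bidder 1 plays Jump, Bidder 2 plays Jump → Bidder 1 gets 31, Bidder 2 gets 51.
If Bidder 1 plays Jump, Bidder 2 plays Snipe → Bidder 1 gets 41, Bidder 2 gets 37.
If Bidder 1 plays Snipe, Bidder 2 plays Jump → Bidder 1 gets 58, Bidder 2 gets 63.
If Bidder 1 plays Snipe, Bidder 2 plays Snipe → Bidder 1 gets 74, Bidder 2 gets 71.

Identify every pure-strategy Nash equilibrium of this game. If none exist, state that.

The unique pure-strategy Nash equilibrium is (Aggressive, Snipe).

For each player, find the best response to each opponent profile; mutual best responses are the pure NE.
Bidder 1 against Jump: payoffs 38, 31, 58 → best response Snipe.
Bidder 1 against Snipe: payoffs 91, 41, 74 → best response Aggressive.
Bidder 2 against Aggressive: payoffs 80, 82 → best response Snipe.
Bidder 2 against Jump: payoffs 51, 37 → best response Jump.
Bidder 2 against Snipe: payoffs 63, 71 → best response Snipe.
Mutual best responses: (Aggressive, Snipe).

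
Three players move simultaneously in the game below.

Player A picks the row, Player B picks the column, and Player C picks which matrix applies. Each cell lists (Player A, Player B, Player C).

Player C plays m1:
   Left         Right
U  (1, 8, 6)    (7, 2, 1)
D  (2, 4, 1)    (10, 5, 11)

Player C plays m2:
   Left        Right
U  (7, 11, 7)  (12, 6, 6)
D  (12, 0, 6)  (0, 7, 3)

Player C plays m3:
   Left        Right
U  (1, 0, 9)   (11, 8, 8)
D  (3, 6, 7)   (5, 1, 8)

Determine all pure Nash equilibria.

The pure Nash equilibria are (U, Right, m3) and (D, Left, m3) and (D, Right, m1).

(U, Left, m1): Player A can switch to D (1 → 2). Not NE.
(U, Left, m2): Player A can switch to D (7 → 12). Not NE.
(U, Left, m3): Player A can switch to D (1 → 3). Not NE.
(U, Right, m1): Player A can switch to D (7 → 10). Not NE.
(U, Right, m2): Player B can switch to Left (6 → 11). Not NE.
(U, Right, m3): Player A gets 11, best alternative 5; Player B gets 8, best alternative 0; Player C gets 8, best alternative 6. No profitable deviation — NE.
(D, Left, m1): Player B can switch to Right (4 → 5). Not NE.
(D, Left, m2): Player B can switch to Right (0 → 7). Not NE.
(D, Left, m3): Player A gets 3, best alternative 1; Player B gets 6, best alternative 1; Player C gets 7, best alternative 6. No profitable deviation — NE.
(D, Right, m1): Player A gets 10, best alternative 7; Player B gets 5, best alternative 4; Player C gets 11, best alternative 8. No profitable deviation — NE.
(D, Right, m2): Player A can switch to U (0 → 12). Not NE.
(D, Right, m3): Player A can switch to U (5 → 11). Not NE.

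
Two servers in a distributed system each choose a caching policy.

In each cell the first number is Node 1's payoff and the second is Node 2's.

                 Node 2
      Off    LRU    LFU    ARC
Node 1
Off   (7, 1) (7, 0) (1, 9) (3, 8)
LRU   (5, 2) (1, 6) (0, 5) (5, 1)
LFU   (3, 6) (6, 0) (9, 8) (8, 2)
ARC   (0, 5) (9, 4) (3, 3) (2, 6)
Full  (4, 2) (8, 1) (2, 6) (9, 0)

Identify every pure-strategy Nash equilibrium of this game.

(LFU, LFU)

(Off, Off): Node 2 can switch to LFU (1 → 9). Not NE.
(Off, LRU): Node 1 can switch to ARC (7 → 9). Not NE.
(Off, LFU): Node 1 can switch to LFU (1 → 9). Not NE.
(Off, ARC): Node 1 can switch to LRU (3 → 5). Not NE.
(LRU, Off): Node 1 can switch to Off (5 → 7). Not NE.
(LRU, LRU): Node 1 can switch to Off (1 → 7). Not NE.
(LRU, LFU): Node 1 can switch to Off (0 → 1). Not NE.
(LRU, ARC): Node 1 can switch to LFU (5 → 8). Not NE.
(LFU, Off): Node 1 can switch to Off (3 → 7). Not NE.
(LFU, LRU): Node 1 can switch to Off (6 → 7). Not NE.
(LFU, LFU): Node 1 gets 9, best alternative 3; Node 2 gets 8, best alternative 6. No profitable deviation — NE.
(LFU, ARC): Node 1 can switch to Full (8 → 9). Not NE.
(ARC, Off): Node 1 can switch to Off (0 → 7). Not NE.
(The remaining 7 profiles each have a profitable deviation by the same check.)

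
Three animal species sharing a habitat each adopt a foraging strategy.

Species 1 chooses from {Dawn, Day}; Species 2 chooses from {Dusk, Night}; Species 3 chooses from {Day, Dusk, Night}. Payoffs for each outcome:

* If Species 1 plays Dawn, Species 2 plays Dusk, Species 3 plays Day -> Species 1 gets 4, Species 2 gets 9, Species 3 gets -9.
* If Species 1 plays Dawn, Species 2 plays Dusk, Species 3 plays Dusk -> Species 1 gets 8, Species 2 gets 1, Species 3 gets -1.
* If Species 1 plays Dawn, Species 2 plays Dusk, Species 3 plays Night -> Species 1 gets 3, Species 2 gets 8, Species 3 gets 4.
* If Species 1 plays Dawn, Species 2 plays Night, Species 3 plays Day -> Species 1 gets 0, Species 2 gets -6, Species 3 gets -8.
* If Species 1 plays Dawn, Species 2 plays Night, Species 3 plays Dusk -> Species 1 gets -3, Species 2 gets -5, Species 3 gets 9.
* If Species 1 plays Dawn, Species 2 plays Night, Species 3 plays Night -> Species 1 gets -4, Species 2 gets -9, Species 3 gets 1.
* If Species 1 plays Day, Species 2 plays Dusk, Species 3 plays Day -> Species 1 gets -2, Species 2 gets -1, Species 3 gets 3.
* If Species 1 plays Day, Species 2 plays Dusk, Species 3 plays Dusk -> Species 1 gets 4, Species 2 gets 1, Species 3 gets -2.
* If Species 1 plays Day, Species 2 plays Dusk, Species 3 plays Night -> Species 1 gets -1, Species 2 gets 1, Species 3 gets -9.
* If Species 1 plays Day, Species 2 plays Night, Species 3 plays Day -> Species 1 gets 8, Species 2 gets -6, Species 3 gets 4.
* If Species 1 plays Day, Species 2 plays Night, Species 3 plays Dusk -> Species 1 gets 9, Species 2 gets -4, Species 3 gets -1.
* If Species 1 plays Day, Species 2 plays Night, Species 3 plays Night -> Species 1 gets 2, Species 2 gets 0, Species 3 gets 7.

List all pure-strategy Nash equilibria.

The unique pure-strategy Nash equilibrium is (Dawn, Dusk, Night).

Species 1 against (Dusk, Day): payoffs 4, -2 → best response Dawn.
Species 1 against (Dusk, Dusk): payoffs 8, 4 → best response Dawn.
Species 1 against (Dusk, Night): payoffs 3, -1 → best response Dawn.
Species 1 against (Night, Day): payoffs 0, 8 → best response Day.
Species 1 against (Night, Dusk): payoffs -3, 9 → best response Day.
Species 1 against (Night, Night): payoffs -4, 2 → best response Day.
Species 2 against (Dawn, Day): payoffs 9, -6 → best response Dusk.
Species 2 against (Dawn, Dusk): payoffs 1, -5 → best response Dusk.
Species 2 against (Dawn, Night): payoffs 8, -9 → best response Dusk.
Species 2 against (Day, Day): payoffs -1, -6 → best response Dusk.
Species 2 against (Day, Dusk): payoffs 1, -4 → best response Dusk.
Species 2 against (Day, Night): payoffs 1, 0 → best response Dusk.
Species 3 against (Dawn, Dusk): payoffs -9, -1, 4 → best response Night.
Species 3 against (Dawn, Night): payoffs -8, 9, 1 → best response Dusk.
Species 3 against (Day, Dusk): payoffs 3, -2, -9 → best response Day.
Species 3 against (Day, Night): payoffs 4, -1, 7 → best response Night.
Mutual best responses: (Dawn, Dusk, Night).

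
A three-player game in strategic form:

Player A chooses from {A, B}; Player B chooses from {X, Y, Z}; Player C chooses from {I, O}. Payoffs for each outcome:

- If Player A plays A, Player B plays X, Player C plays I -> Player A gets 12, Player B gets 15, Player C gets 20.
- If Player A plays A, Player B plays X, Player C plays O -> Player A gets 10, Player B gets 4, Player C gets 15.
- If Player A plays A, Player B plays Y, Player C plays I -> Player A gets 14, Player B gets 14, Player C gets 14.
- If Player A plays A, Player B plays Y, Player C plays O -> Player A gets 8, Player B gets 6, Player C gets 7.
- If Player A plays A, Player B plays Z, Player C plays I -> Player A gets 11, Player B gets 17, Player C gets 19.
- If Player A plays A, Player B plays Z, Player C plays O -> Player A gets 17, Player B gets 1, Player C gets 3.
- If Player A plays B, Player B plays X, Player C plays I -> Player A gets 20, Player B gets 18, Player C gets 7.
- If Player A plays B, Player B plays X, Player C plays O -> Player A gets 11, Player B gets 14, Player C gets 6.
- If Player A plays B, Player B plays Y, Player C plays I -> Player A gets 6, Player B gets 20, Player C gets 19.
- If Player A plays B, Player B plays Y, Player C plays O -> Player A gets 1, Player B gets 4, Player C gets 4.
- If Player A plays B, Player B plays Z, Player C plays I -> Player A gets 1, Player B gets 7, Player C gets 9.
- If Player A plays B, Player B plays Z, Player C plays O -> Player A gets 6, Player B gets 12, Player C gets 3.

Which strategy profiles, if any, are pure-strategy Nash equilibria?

The unique pure-strategy Nash equilibrium is (A, Z, I).

Check each profile: it is a Nash equilibrium iff no player can strictly gain by switching unilaterally.
(A, X, I): Player A can switch to B (12 → 20). Not NE.
(A, X, O): Player A can switch to B (10 → 11). Not NE.
(A, Y, I): Player B can switch to X (14 → 15). Not NE.
(A, Y, O): Player C can switch to I (7 → 14). Not NE.
(A, Z, I): Player A gets 11, best alternative 1; Player B gets 17, best alternative 15; Player C gets 19, best alternative 3. No profitable deviation — NE.
(A, Z, O): Player B can switch to X (1 → 4). Not NE.
(B, X, I): Player B can switch to Y (18 → 20). Not NE.
(B, X, O): Player C can switch to I (6 → 7). Not NE.
(B, Y, I): Player A can switch to A (6 → 14). Not NE.
(The remaining 3 profiles each have a profitable deviation by the same check.)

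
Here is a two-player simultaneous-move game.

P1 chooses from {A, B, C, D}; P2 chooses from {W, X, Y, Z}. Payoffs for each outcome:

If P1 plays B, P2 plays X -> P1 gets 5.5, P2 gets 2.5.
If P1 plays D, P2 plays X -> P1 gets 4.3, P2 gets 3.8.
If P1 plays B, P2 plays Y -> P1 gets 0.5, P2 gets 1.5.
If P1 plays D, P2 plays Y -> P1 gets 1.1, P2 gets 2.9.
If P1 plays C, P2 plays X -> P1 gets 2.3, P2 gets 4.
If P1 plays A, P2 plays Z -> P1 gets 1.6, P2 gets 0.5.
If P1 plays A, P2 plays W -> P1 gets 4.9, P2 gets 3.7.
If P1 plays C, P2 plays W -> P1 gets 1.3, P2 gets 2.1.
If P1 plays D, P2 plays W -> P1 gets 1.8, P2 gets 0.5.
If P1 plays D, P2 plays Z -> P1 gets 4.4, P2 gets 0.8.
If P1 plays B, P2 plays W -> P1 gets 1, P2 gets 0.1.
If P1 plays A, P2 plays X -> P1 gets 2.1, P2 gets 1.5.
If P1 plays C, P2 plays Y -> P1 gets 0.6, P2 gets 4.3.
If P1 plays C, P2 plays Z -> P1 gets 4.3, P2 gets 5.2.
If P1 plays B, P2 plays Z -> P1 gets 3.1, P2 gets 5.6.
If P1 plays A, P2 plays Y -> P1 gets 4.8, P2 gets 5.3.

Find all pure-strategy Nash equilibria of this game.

The unique pure-strategy Nash equilibrium is (A, Y).

Mark each player's best response to every combination of opponents' strategies; a profile where every player is best-responding is a pure Nash equilibrium.
P1 against W: payoffs 4.9, 1, 1.3, 1.8 → best response A.
P1 against X: payoffs 2.1, 5.5, 2.3, 4.3 → best response B.
P1 against Y: payoffs 4.8, 0.5, 0.6, 1.1 → best response A.
P1 against Z: payoffs 1.6, 3.1, 4.3, 4.4 → best response D.
P2 against A: payoffs 3.7, 1.5, 5.3, 0.5 → best response Y.
P2 against B: payoffs 0.1, 2.5, 1.5, 5.6 → best response Z.
P2 against C: payoffs 2.1, 4, 4.3, 5.2 → best response Z.
P2 against D: payoffs 0.5, 3.8, 2.9, 0.8 → best response X.
Mutual best responses: (A, Y).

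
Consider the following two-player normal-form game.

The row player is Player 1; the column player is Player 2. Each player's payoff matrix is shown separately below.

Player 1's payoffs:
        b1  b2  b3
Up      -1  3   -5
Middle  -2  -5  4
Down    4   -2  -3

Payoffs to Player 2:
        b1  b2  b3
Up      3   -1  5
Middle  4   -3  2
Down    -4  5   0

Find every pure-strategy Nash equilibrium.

Player 1 against b1: payoffs -1, -2, 4 → best response Down.
Player 1 against b2: payoffs 3, -5, -2 → best response Up.
Player 1 against b3: payoffs -5, 4, -3 → best response Middle.
Player 2 against Up: payoffs 3, -1, 5 → best response b3.
Player 2 against Middle: payoffs 4, -3, 2 → best response b1.
Player 2 against Down: payoffs -4, 5, 0 → best response b2.
No profile is a mutual best response for all players.

This game has no pure Nash equilibrium.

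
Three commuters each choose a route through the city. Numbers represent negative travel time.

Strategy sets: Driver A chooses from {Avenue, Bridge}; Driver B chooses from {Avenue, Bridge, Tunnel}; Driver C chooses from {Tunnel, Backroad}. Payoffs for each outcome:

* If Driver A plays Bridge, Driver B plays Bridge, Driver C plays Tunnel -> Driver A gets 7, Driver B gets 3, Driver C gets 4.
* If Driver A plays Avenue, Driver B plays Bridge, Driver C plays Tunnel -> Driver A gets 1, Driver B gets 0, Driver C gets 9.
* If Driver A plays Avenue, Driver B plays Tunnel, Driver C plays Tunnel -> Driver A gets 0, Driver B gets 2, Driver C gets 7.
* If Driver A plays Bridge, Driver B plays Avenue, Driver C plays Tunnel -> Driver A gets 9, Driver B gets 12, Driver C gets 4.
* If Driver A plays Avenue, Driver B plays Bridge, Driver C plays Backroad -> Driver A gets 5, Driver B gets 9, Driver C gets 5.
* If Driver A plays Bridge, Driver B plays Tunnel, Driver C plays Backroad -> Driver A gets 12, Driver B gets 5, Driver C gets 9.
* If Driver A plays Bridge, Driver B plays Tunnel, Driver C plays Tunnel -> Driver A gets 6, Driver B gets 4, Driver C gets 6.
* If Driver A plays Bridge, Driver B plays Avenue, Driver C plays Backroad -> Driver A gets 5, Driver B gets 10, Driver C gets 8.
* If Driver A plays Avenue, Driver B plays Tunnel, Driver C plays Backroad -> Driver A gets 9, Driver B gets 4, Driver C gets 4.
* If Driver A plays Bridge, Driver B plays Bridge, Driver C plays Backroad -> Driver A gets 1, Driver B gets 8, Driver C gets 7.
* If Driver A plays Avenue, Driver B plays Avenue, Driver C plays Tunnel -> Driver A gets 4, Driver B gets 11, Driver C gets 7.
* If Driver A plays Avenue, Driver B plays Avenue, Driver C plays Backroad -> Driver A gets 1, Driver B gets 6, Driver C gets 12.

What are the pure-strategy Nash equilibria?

(Bridge, Avenue, Backroad)

Driver A against (Avenue, Tunnel): payoffs 4, 9 → best response Bridge.
Driver A against (Avenue, Backroad): payoffs 1, 5 → best response Bridge.
Driver A against (Bridge, Tunnel): payoffs 1, 7 → best response Bridge.
Driver A against (Bridge, Backroad): payoffs 5, 1 → best response Avenue.
Driver A against (Tunnel, Tunnel): payoffs 0, 6 → best response Bridge.
Driver A against (Tunnel, Backroad): payoffs 9, 12 → best response Bridge.
Driver B against (Avenue, Tunnel): payoffs 11, 0, 2 → best response Avenue.
Driver B against (Avenue, Backroad): payoffs 6, 9, 4 → best response Bridge.
Driver B against (Bridge, Tunnel): payoffs 12, 3, 4 → best response Avenue.
Driver B against (Bridge, Backroad): payoffs 10, 8, 5 → best response Avenue.
Driver C against (Avenue, Avenue): payoffs 7, 12 → best response Backroad.
Driver C against (Avenue, Bridge): payoffs 9, 5 → best response Tunnel.
Driver C against (Avenue, Tunnel): payoffs 7, 4 → best response Tunnel.
Driver C against (Bridge, Avenue): payoffs 4, 8 → best response Backroad.
Driver C against (Bridge, Bridge): payoffs 4, 7 → best response Backroad.
Driver C against (Bridge, Tunnel): payoffs 6, 9 → best response Backroad.
Mutual best responses: (Bridge, Avenue, Backroad).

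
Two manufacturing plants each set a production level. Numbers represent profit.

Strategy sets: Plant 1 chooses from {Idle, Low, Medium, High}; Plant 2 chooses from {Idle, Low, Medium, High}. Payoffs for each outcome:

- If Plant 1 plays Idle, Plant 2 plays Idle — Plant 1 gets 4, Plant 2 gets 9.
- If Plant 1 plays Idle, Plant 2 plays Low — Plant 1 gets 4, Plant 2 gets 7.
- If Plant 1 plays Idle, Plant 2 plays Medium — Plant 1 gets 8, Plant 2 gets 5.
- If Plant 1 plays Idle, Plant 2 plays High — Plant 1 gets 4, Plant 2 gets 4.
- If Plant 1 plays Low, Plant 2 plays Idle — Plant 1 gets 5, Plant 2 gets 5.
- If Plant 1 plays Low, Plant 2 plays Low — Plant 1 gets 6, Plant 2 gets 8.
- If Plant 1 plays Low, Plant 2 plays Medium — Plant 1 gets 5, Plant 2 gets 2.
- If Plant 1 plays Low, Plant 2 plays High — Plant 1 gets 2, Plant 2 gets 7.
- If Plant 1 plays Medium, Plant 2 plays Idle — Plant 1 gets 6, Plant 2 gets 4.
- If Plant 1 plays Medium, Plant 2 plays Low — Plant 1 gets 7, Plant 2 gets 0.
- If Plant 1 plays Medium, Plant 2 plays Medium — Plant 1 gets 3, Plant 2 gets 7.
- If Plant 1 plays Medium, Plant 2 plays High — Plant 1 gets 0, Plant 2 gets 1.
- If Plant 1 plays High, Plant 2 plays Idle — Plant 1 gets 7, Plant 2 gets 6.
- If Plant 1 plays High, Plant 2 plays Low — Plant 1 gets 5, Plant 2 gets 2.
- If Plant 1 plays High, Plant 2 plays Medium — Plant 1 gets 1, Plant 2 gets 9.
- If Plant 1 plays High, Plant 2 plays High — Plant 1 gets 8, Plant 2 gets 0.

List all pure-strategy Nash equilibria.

none

For each strategy profile, look for a profitable unilateral deviation.
(Idle, Idle): Plant 1 can switch to Low (4 → 5). Not NE.
(Idle, Low): Plant 1 can switch to Low (4 → 6). Not NE.
(Idle, Medium): Plant 2 can switch to Idle (5 → 9). Not NE.
(Idle, High): Plant 1 can switch to High (4 → 8). Not NE.
(Low, Idle): Plant 1 can switch to Medium (5 → 6). Not NE.
(Low, Low): Plant 1 can switch to Medium (6 → 7). Not NE.
(The remaining 10 profiles each have a profitable deviation by the same check.)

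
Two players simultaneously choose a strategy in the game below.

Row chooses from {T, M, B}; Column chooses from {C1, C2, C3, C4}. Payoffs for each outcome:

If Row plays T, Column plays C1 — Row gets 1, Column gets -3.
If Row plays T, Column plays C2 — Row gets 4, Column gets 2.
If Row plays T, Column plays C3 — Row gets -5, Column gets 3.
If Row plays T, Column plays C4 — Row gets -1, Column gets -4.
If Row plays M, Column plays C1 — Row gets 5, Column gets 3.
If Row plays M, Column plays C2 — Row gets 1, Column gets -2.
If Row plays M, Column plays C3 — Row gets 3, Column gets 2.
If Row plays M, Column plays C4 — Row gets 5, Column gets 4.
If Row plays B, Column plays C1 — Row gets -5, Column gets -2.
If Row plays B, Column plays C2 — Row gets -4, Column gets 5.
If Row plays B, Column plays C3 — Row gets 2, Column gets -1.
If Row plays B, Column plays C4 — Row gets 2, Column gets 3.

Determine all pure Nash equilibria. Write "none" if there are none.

Pure NE: (M, C4)

(T, C1): Row can switch to M (1 → 5). Not NE.
(T, C2): Column can switch to C3 (2 → 3). Not NE.
(T, C3): Row can switch to M (-5 → 3). Not NE.
(T, C4): Row can switch to M (-1 → 5). Not NE.
(M, C1): Column can switch to C4 (3 → 4). Not NE.
(M, C2): Row can switch to T (1 → 4). Not NE.
(M, C3): Column can switch to C1 (2 → 3). Not NE.
(M, C4): Row gets 5, best alternative 2; Column gets 4, best alternative 3. No profitable deviation — NE.
(B, C1): Row can switch to T (-5 → 1). Not NE.
(B, C2): Row can switch to T (-4 → 4). Not NE.
(B, C3): Row can switch to M (2 → 3). Not NE.
(B, C4): Row can switch to M (2 → 5). Not NE.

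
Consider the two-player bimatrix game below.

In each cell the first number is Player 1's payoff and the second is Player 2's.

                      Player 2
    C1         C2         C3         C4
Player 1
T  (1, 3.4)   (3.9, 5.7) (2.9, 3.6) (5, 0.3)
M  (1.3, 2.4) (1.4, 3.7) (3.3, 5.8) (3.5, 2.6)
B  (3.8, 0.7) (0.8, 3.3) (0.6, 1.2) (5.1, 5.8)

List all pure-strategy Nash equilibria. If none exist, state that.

(T, C1): Player 1 can switch to M (1 → 1.3). Not NE.
(T, C2): Player 1 gets 3.9, best alternative 1.4; Player 2 gets 5.7, best alternative 3.6. No profitable deviation — NE.
(T, C3): Player 1 can switch to M (2.9 → 3.3). Not NE.
(T, C4): Player 1 can switch to B (5 → 5.1). Not NE.
(M, C1): Player 1 can switch to B (1.3 → 3.8). Not NE.
(M, C2): Player 1 can switch to T (1.4 → 3.9). Not NE.
(M, C3): Player 1 gets 3.3, best alternative 2.9; Player 2 gets 5.8, best alternative 3.7. No profitable deviation — NE.
(M, C4): Player 1 can switch to T (3.5 → 5). Not NE.
(B, C1): Player 2 can switch to C2 (0.7 → 3.3). Not NE.
(B, C2): Player 1 can switch to T (0.8 → 3.9). Not NE.
(B, C3): Player 1 can switch to T (0.6 → 2.9). Not NE.
(B, C4): Player 1 gets 5.1, best alternative 5; Player 2 gets 5.8, best alternative 3.3. No profitable deviation — NE.

The pure Nash equilibria are (T, C2), (M, C3), (B, C4).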